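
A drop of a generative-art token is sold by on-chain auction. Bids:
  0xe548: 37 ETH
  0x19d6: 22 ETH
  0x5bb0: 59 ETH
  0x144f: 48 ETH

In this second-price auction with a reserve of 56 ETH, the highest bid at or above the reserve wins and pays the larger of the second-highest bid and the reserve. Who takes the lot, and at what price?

0x5bb0 pays 56 ETH

Bids in order: 59 (0x5bb0) > 48 (0x144f) > 37 (0xe548) > 22 (0x19d6)
0x5bb0 has the top bid at or above the reserve (59 ETH).
Second-highest bid 48 ETH is below the reserve 56 ETH, so the reserve binds → payment 56 ETH.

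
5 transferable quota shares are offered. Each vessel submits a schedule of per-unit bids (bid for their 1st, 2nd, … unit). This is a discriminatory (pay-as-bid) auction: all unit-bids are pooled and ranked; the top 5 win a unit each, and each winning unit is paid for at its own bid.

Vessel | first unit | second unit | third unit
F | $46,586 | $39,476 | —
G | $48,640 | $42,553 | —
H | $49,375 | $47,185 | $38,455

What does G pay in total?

G pays $91,193

Merging the schedules and taking the best 5: 49,375 (H-1), 48,640 (G-1), 47,185 (H-2), 46,586 (F-1), 42,553 (G-2)
Next rejected bid: $39,476 (not a price — pay-as-bid).
G's winning unit-bids: 48,640 + 42,553 = $91,193.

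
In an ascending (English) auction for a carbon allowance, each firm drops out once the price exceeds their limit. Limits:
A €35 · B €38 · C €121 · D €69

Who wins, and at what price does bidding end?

Sorting limits: 121 (C) > 69 (D) > 38 (B) > 35 (A)
Once the price passes €69, only C is left; the hammer falls at D's limit of €69.

C wins at €69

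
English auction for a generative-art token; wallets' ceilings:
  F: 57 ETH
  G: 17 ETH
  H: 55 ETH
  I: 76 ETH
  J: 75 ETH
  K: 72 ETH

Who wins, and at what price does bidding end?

I wins at 75 ETH

Limits in order: 76 (I) > 75 (J) > 72 (K) > 57 (F) > 55 (H) > 17 (G)
J is the last rival to drop out, at 75 ETH; I remains and wins at that price.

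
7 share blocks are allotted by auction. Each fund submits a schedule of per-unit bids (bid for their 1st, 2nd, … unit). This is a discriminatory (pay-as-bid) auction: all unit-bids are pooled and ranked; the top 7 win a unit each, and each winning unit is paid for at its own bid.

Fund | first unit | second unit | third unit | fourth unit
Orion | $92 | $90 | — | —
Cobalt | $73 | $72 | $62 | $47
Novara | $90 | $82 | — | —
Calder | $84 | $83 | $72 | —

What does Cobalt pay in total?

Cobalt pays $73

All unit-bids, highest first — top 7: 92 (Orion-1), 90 (Orion-2), 90 (Novara-1), 84 (Calder-1), 83 (Calder-2), 82 (Novara-2), 73 (Cobalt-1)
Next rejected bid: $72 (not a price — pay-as-bid).
Cobalt's winning unit-bids: 73 = $73.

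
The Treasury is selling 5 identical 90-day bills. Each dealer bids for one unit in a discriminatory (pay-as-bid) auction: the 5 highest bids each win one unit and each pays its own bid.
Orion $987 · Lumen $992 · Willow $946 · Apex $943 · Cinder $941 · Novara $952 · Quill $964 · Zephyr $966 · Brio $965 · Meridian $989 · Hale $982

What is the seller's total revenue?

Bids ranked high→low: 992 (Lumen), 989 (Meridian), 987 (Orion), 982 (Hale), 966 (Zephyr), 965 (Brio), 964 (Quill), …
The 5 highest are Lumen, Meridian, Orion, Hale, Zephyr.
Total revenue = 992 + 989 + 987 + 982 + 966 = $4,916.

Total revenue: $4,916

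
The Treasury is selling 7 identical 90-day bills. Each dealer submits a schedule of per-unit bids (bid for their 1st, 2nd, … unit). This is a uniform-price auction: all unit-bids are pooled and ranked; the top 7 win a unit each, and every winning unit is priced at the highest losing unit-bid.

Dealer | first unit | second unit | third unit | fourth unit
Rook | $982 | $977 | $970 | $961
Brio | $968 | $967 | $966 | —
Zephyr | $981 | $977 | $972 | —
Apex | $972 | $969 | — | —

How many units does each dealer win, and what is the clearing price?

Merging the schedules and taking the best 7: 982 (Rook-1), 981 (Zephyr-1), 977 (Rook-2), 977 (Zephyr-2), 972 (Zephyr-3), 972 (Apex-1), 970 (Rook-3)
First bid not allocated: $969.
Allocation: Apex 1, Rook 3, Zephyr 3.

Apex 1, Rook 3, Zephyr 3; clearing price $969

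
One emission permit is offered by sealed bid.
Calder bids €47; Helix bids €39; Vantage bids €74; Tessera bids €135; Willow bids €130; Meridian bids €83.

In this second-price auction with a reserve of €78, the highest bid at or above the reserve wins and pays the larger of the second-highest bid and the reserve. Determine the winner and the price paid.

Tessera pays €130

Bids ranked: 135 (Tessera) > 130 (Willow) > 83 (Meridian) > 74 (Vantage) > 47 (Calder) > 39 (Helix)
Tessera has the top bid at or above the reserve (€135).
max(second-highest €130, reserve €78) = €130; the reserve does not bind.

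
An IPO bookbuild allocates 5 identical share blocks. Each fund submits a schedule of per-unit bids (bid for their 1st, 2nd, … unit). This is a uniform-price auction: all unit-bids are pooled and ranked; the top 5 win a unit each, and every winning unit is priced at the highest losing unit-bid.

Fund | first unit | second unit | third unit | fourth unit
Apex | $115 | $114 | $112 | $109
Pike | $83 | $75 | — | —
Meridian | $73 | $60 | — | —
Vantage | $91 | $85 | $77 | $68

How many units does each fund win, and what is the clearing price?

Apex 4, Vantage 1; clearing price $85

Merging the schedules and taking the best 5: 115 (Apex-1), 114 (Apex-2), 112 (Apex-3), 109 (Apex-4), 91 (Vantage-1)
The (k+1)-th unit-bid is $85.
Allocation: Apex 4, Vantage 1.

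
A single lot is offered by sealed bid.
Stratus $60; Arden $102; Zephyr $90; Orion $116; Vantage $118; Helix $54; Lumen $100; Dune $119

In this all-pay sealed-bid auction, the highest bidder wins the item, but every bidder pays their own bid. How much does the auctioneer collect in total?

Total revenue: $759

Rule: the highest bidder wins the item, but every bidder pays their own bid.
Bids in order: 119 (Dune) > 118 (Vantage) > 116 (Orion) > 102 (Arden) > 100 (Lumen) > 90 (Zephyr) > …
Every bidder forfeits their bid regardless of winning.
Revenue = 60 + 102 + 90 + 116 + 118 + 54 + 100 + 119 = $759.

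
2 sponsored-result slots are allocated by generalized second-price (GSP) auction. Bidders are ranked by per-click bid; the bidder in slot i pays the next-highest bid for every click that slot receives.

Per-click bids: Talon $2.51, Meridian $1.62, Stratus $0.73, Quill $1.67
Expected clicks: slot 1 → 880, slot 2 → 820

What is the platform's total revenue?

Ranked by bid: $2.51 (Talon) > $1.67 (Quill) > $1.62 (Meridian) > …
Slot 1: Talon pays $1.67 × 880 = $1469.60
Slot 2: Quill pays $1.62 × 820 = $1328.40
Total = $2798.00

Total revenue: $2798.00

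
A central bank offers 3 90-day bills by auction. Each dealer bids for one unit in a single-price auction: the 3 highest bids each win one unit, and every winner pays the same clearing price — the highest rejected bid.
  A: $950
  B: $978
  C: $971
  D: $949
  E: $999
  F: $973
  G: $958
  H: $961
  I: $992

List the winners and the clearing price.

Ordering the bids: 999 (E), 992 (I), 978 (B), 973 (F), 971 (C), …
Winners (3 units): E, I, B.
First losing bid is F's $973, which sets the uniform price.

E, I, B; each pays $973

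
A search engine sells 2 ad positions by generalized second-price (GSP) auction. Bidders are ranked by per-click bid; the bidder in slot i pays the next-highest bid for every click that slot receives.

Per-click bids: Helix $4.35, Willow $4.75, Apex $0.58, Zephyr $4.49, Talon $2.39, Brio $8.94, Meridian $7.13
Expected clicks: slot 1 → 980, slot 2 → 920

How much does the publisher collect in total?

Sorting advertisers: $8.94 (Brio) > $7.13 (Meridian) > $4.75 (Willow) > …
Slot 1: Brio pays $7.13 × 980 = $6987.40
Slot 2: Meridian pays $4.75 × 920 = $4370.00
Total = $11357.40

Total revenue: $11357.40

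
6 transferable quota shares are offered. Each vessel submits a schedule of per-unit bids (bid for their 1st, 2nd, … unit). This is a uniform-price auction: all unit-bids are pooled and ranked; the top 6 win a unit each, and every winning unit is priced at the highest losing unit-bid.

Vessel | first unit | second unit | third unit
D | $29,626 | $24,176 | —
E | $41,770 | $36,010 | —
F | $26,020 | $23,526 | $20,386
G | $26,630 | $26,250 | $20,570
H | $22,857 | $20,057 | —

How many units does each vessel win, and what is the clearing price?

All unit-bids, highest first — top 6: 41,770 (E-1), 36,010 (E-2), 29,626 (D-1), 26,630 (G-1), 26,250 (G-2), 26,020 (F-1)
First bid not allocated: $24,176.
Allocation: D 1, E 2, F 1, G 2.

D 1, E 2, F 1, G 2; clearing price $24,176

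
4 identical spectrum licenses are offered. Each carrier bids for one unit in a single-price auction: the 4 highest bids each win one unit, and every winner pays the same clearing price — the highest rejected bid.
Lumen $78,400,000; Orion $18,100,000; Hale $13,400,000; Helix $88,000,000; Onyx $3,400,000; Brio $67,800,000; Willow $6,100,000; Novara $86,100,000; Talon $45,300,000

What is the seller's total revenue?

Sorting: 88,000,000 (Helix), 86,100,000 (Novara), 78,400,000 (Lumen), 67,800,000 (Brio), 45,300,000 (Talon), 18,100,000 (Orion), …
The 4 highest are Helix, Novara, Lumen, Brio.
Clearing price = highest rejected bid = $45,300,000.
Total revenue = 4 × $45,300,000 = $181,200,000.

Total revenue: $181,200,000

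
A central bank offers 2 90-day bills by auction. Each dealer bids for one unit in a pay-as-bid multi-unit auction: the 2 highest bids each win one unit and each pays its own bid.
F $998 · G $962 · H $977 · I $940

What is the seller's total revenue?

Bids ranked high→low: 998 (F), 977 (H), 962 (G), 940 (I)
Winners (2 units): F, H.
Total revenue = 998 + 977 = $1,975.

Total revenue: $1,975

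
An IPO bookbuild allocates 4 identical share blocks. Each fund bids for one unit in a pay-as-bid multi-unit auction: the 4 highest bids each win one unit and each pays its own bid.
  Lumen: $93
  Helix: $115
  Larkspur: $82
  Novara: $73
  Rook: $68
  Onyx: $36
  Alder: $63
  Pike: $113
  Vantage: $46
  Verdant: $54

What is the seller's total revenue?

Ordering the bids: 115 (Helix), 113 (Pike), 93 (Lumen), 82 (Larkspur), 73 (Novara), 68 (Rook), …
Top 4: Helix, Pike, Lumen, Larkspur.
Total revenue = 115 + 113 + 93 + 82 = $403.

Total revenue: $403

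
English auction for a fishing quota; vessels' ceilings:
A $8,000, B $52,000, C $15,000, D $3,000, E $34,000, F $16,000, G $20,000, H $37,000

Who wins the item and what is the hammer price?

B wins at $37,000

Rule: the price rises until one bidder remains; the winner pays the price at which the last rival dropped out.
Limits in order: 52,000 (B) > 37,000 (H) > 34,000 (E) > 20,000 (G) > 16,000 (F) > 15,000 (C) > …
Once the price passes $37,000, only B is left; the hammer falls at H's limit of $37,000.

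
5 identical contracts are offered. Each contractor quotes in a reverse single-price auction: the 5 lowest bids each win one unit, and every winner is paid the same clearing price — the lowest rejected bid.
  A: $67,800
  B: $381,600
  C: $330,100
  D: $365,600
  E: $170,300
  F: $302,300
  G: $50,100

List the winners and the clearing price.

Sorting: 50,100 (G), 67,800 (A), 170,300 (E), 302,300 (F), 330,100 (C), 365,600 (D), 381,600 (B)
The 5 lowest are G, A, E, F, C.
Lowest unsuccessful bid: $365,600 → clearing price.

G, A, E, F, C; each is paid $365,600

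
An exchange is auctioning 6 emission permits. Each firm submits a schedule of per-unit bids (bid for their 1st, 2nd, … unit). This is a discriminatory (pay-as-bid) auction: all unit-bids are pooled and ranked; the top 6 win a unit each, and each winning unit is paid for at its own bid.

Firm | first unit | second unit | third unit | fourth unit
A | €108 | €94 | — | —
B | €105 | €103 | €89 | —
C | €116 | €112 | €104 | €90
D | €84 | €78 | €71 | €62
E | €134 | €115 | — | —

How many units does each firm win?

A 1, B 1, C 2, E 2

Pooled unit-bids ranked (top 6): 134 (E-1), 116 (C-1), 115 (E-2), 112 (C-2), 108 (A-1), 105 (B-1)
Next rejected bid: €104 (not a price — pay-as-bid).
Allocation: A 1, B 1, C 2, E 2.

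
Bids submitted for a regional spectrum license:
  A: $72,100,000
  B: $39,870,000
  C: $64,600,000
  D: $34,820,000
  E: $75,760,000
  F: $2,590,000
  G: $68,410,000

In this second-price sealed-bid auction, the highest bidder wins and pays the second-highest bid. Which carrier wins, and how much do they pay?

Bids in order: 75,760,000 (E) > 72,100,000 (A) > 68,410,000 (G) > 64,600,000 (C) > 39,870,000 (B) > 34,820,000 (D) > …
Second-price: E pays A's bid of $72,100,000.

E pays $72,100,000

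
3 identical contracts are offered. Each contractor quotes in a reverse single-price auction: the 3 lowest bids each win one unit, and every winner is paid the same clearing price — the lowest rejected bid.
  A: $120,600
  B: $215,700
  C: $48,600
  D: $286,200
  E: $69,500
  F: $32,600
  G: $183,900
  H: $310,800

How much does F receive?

Ordering the bids: 32,600 (F), 48,600 (C), 69,500 (E), 120,600 (A), 183,900 (G), …
The 3 lowest are F, C, E.
Clearing price = lowest rejected bid = $120,600.
F wins → is paid $120,600.

F is paid $120,600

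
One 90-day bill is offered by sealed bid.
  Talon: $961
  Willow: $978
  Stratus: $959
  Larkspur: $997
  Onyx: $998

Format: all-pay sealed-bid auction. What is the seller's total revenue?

Total revenue: $4,893

Sorting bids: 998 (Onyx) > 997 (Larkspur) > 978 (Willow) > 961 (Talon) > 959 (Stratus)
Every bidder forfeits their bid regardless of winning.
Revenue = 961 + 978 + 959 + 997 + 998 = $4,893.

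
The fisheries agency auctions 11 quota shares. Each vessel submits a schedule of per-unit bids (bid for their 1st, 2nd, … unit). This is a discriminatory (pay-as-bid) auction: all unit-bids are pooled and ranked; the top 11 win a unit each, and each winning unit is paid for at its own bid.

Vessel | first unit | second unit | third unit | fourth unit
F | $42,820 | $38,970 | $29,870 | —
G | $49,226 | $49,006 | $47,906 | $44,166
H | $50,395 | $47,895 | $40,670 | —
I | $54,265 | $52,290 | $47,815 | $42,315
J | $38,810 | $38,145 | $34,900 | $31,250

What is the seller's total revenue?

Merging the schedules and taking the best 11: 54,265 (I-1), 52,290 (I-2), 50,395 (H-1), 49,226 (G-1), 49,006 (G-2), 47,906 (G-3), 47,895 (H-2), 47,815 (I-3), 44,166 (G-4), 42,820 (F-1), 42,315 (I-4)
Next rejected bid: $40,670 (not a price — pay-as-bid).
Each winning unit pays its own bid.
Revenue = 54,265 + 52,290 + 50,395 + 49,226 + 49,006 + 47,906 + 47,895 + 47,815 + 44,166 + 42,820 + 42,315 = $528,099.

Total revenue: $528,099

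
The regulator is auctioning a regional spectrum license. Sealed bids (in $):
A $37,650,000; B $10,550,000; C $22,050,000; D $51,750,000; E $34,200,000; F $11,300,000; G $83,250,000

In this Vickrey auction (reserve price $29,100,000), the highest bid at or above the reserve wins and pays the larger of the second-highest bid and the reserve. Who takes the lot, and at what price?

G pays $51,750,000

Sorting bids: 83,250,000 (G) > 51,750,000 (D) > 37,650,000 (A) > 34,200,000 (E) > 22,050,000 (C) > 11,300,000 (F) > …
Highest eligible bid: G at $83,250,000.
Second-highest bid $51,750,000 exceeds the reserve $29,100,000 → payment $51,750,000.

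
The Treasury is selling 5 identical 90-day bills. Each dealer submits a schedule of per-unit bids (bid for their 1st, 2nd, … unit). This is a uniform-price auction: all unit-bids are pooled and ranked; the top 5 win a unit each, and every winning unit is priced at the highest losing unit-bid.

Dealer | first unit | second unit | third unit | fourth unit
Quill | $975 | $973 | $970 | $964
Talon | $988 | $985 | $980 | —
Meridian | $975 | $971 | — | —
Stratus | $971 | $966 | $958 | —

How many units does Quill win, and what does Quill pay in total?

Quill: 1 unit, pays $973

All unit-bids, highest first — top 5: 988 (Talon-1), 985 (Talon-2), 980 (Talon-3), 975 (Quill-1), 975 (Meridian-1)
First bid not allocated: $973.
Quill wins 1 unit(s) at $973 each.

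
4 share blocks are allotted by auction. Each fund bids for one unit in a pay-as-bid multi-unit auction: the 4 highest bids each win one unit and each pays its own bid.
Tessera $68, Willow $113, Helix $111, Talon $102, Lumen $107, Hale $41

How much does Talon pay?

Talon pays $102

Sorting: 113 (Willow), 111 (Helix), 107 (Lumen), 102 (Talon), 68 (Tessera), 41 (Hale)
The 4 highest are Willow, Helix, Lumen, Talon.
Talon wins → own bid $102.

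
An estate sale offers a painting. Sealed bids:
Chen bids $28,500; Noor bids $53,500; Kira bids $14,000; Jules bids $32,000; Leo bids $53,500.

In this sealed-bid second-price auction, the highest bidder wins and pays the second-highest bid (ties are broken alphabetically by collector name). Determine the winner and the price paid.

Leo pays $53,500

Sorting bids: 53,500 (Leo) > 53,500 (Noor) > 32,000 (Jules) > 28,500 (Chen) > 14,000 (Kira)
Tie at $53,500 → Leo wins by tie-break.
Leo wins with the highest bid; price is set by the runner-up at $53,500.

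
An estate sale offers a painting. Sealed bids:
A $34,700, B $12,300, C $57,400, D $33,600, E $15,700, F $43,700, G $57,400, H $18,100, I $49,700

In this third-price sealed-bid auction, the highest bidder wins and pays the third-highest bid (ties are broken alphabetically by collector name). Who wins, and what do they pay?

Bids ranked: 57,400 (C) > 57,400 (G) > 49,700 (I) > 43,700 (F) > 34,700 (A) > 33,600 (D) > …
Tie at $57,400 → C wins by tie-break.
C is highest; pays the third-highest bid, $49,700.

C pays $49,700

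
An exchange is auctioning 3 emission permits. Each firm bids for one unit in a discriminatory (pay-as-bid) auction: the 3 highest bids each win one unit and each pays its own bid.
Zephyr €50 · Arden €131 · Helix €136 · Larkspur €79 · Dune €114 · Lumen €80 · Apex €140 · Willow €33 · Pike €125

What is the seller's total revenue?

Total revenue: €407

Bids ranked high→low: 140 (Apex), 136 (Helix), 131 (Arden), 125 (Pike), 114 (Dune), …
The 3 highest are Apex, Helix, Arden.
Total revenue = 140 + 136 + 131 = €407.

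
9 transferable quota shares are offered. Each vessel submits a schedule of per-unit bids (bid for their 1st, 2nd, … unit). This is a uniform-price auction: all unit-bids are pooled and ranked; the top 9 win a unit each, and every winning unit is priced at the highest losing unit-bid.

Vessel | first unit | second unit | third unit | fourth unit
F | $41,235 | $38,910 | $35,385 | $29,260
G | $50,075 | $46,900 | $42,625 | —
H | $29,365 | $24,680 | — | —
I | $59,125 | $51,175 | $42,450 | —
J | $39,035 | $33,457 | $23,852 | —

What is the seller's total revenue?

Pooled unit-bids ranked (top 9): 59,125 (I-1), 51,175 (I-2), 50,075 (G-1), 46,900 (G-2), 42,625 (G-3), 42,450 (I-3), 41,235 (F-1), 39,035 (J-1), 38,910 (F-2)
First bid not allocated: $35,385.
Allocation: F 2, G 3, I 3, J 1. Every unit priced at $35,385.
Revenue = 9 × 35,385 = $318,465.

Total revenue: $318,465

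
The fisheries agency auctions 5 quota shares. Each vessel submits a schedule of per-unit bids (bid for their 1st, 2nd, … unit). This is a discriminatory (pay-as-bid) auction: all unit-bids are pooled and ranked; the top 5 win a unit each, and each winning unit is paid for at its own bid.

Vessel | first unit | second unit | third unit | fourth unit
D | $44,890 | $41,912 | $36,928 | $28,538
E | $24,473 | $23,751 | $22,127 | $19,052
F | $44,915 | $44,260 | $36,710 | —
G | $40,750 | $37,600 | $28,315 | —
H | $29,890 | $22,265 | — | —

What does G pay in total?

All unit-bids, highest first — top 5: 44,915 (F-1), 44,890 (D-1), 44,260 (F-2), 41,912 (D-2), 40,750 (G-1)
Next rejected bid: $37,600 (not a price — pay-as-bid).
G's winning unit-bids: 40,750 = $40,750.

G pays $40,750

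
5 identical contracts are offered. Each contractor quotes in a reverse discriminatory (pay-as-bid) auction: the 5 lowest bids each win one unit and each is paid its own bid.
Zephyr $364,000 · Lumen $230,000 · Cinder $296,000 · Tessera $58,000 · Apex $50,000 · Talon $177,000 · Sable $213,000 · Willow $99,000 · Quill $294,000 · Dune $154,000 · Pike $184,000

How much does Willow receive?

Willow is paid $99,000

Ordering the bids: 50,000 (Apex), 58,000 (Tessera), 99,000 (Willow), 154,000 (Dune), 177,000 (Talon), 184,000 (Pike), 213,000 (Sable), …
The 5 lowest are Apex, Tessera, Willow, Dune, Talon.
Willow wins → own bid $99,000.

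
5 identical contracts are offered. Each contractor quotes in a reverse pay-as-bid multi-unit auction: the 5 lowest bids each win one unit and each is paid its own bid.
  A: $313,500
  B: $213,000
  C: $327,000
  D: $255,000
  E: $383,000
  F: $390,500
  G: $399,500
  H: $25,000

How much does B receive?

Bids ranked low→high: 25,000 (H), 213,000 (B), 255,000 (D), 313,500 (A), 327,000 (C), 383,000 (E), 390,500 (F), …
Winners (5 units): H, B, D, A, C.
B wins → own bid $213,000.

B is paid $213,000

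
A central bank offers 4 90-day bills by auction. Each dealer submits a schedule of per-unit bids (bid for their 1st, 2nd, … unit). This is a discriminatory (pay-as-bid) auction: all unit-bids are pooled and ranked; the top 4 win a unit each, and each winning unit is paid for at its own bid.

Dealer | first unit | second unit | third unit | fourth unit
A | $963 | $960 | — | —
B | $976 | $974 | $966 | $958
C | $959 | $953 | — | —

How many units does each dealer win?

Pooled unit-bids ranked (top 4): 976 (B-1), 974 (B-2), 966 (B-3), 963 (A-1)
Next rejected bid: $960 (not a price — pay-as-bid).
Allocation: A 1, B 3.

A 1, B 3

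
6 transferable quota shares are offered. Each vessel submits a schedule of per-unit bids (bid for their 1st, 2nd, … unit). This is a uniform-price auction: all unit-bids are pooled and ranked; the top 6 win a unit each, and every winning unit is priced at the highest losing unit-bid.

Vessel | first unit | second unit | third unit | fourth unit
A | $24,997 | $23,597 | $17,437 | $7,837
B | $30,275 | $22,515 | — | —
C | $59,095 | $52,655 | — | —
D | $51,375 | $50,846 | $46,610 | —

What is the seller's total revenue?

Total revenue: $149,982

All unit-bids, highest first — top 6: 59,095 (C-1), 52,655 (C-2), 51,375 (D-1), 50,846 (D-2), 46,610 (D-3), 30,275 (B-1)
First bid not allocated: $24,997.
Allocation: B 1, C 2, D 3. Every unit priced at $24,997.
Revenue = 6 × 24,997 = $149,982.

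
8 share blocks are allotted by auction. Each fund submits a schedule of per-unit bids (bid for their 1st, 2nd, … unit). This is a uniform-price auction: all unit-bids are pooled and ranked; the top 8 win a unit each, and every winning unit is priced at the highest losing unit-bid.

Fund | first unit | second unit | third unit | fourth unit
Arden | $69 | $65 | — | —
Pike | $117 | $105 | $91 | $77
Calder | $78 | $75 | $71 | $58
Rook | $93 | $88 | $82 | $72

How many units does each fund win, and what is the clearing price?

Calder 1, Pike 4, Rook 3; clearing price $75

Pooled unit-bids ranked (top 8): 117 (Pike-1), 105 (Pike-2), 93 (Rook-1), 91 (Pike-3), 88 (Rook-2), 82 (Rook-3), 78 (Calder-1), 77 (Pike-4)
Highest rejected unit-bid = $75.
Allocation: Calder 1, Pike 4, Rook 3.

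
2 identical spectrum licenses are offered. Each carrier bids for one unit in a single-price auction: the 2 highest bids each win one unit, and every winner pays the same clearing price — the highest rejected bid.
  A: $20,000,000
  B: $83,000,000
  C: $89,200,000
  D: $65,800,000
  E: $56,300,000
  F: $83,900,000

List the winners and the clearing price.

Bids ranked high→low: 89,200,000 (C), 83,900,000 (F), 83,000,000 (B), 65,800,000 (D), …
Top 2: C, F.
Highest unsuccessful bid: $83,000,000 → clearing price.

C, F; each pays $83,000,000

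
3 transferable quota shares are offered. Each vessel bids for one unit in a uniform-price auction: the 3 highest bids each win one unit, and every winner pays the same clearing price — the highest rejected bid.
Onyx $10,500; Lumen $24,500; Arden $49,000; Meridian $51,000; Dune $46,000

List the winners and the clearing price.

Ordering the bids: 51,000 (Meridian), 49,000 (Arden), 46,000 (Dune), 24,500 (Lumen), 10,500 (Onyx)
Top 3: Meridian, Arden, Dune.
First losing bid is Lumen's $24,500, which sets the uniform price.

Meridian, Arden, Dune; each pays $24,500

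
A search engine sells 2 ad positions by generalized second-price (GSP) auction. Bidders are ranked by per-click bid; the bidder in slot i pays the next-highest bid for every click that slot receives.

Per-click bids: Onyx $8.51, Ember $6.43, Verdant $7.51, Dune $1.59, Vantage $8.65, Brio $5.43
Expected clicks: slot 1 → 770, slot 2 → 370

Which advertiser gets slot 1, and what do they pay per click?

Vantage; $8.51 per click

Sorting advertisers: $8.65 (Vantage) > $8.51 (Onyx) > $7.51 (Verdant) > …
Slot 1 goes to the first-ranked bidder, Vantage, who pays the next bid down: $8.51/click.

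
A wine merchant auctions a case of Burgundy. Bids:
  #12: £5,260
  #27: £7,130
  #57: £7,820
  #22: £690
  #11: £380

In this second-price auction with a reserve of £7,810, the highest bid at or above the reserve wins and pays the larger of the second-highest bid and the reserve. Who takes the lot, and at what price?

#57 pays £7,810

Sorting bids: 7,820 (#57) > 7,130 (#27) > 5,260 (#12) > 690 (#22) > 380 (#11)
Highest eligible bid: #57 at £7,820.
max(second-highest £7,130, reserve £7,810) = £7,810.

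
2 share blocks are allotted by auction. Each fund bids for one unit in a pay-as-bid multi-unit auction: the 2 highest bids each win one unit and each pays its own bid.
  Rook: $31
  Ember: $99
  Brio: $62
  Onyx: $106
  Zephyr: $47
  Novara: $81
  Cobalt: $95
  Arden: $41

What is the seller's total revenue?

Bids ranked high→low: 106 (Onyx), 99 (Ember), 95 (Cobalt), 81 (Novara), …
The 2 highest are Onyx, Ember.
Total revenue = 106 + 99 = $205.

Total revenue: $205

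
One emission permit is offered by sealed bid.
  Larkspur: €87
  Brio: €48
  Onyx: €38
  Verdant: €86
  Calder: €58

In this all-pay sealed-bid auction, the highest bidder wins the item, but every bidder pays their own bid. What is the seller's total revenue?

Bids ranked: 87 (Larkspur) > 86 (Verdant) > 58 (Calder) > 48 (Brio) > 38 (Onyx)
Larkspur wins with the top bid; all bids are sunk regardless.
Every bidder forfeits their bid regardless of winning.
Revenue = 87 + 48 + 38 + 86 + 58 = €317.

Total revenue: €317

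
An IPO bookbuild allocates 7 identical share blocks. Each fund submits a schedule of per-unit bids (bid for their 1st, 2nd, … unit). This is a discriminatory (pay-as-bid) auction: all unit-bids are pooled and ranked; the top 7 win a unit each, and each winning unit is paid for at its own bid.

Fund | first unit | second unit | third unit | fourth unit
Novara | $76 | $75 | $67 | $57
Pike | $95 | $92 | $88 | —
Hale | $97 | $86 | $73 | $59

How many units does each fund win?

Hale 2, Novara 2, Pike 3

Merging the schedules and taking the best 7: 97 (Hale-1), 95 (Pike-1), 92 (Pike-2), 88 (Pike-3), 86 (Hale-2), 76 (Novara-1), 75 (Novara-2)
Next rejected bid: $73 (not a price — pay-as-bid).
Allocation: Hale 2, Novara 2, Pike 3.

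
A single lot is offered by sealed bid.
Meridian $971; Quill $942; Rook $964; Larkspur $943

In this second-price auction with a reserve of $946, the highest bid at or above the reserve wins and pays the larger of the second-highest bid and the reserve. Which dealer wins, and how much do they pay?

Rule: the highest bid at or above the reserve wins and pays the larger of the second-highest bid and the reserve.
Sorting bids: 971 (Meridian) > 964 (Rook) > 943 (Larkspur) > 942 (Quill)
Highest eligible bid: Meridian at $971.
max(second-highest $964, reserve $946) = $964; the reserve does not bind.

Meridian pays $964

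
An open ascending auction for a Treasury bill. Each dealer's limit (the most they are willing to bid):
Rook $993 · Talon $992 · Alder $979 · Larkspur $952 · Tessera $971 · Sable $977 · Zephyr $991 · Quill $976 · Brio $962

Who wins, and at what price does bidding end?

Limits ranked: 993 (Rook) > 992 (Talon) > 991 (Zephyr) > 979 (Alder) > 977 (Sable) > 976 (Quill) > …
Talon is the last rival to drop out, at $992; Rook remains and wins at that price.

Rook wins at $992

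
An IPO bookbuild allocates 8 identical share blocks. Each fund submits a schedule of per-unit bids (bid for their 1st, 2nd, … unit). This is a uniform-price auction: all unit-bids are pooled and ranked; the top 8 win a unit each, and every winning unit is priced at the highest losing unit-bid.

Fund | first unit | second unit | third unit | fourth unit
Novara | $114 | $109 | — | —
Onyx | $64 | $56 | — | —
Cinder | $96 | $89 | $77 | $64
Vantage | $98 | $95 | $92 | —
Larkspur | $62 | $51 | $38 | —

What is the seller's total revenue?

All unit-bids, highest first — top 8: 114 (Novara-1), 109 (Novara-2), 98 (Vantage-1), 96 (Cinder-1), 95 (Vantage-2), 92 (Vantage-3), 89 (Cinder-2), 77 (Cinder-3)
The (k+1)-th unit-bid is $64.
Allocation: Cinder 3, Novara 2, Vantage 3. Every unit priced at $64.
Revenue = 8 × 64 = $512.

Total revenue: $512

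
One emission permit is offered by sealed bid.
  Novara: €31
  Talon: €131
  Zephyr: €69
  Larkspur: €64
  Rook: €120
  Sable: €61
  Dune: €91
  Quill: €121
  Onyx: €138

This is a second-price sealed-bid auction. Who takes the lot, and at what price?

Bids in order: 138 (Onyx) > 131 (Talon) > 121 (Quill) > 120 (Rook) > 91 (Dune) > 69 (Zephyr) > …
Onyx is highest; pays the second-highest bid, €131.

Onyx pays €131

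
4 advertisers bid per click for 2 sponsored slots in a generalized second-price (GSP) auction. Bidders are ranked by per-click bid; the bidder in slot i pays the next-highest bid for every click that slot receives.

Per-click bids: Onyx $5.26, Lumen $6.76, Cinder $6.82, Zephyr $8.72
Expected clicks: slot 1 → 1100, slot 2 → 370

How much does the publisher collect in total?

Total revenue: $10003.20

Ranked by bid: $8.72 (Zephyr) > $6.82 (Cinder) > $6.76 (Lumen) > …
Slot 1: Zephyr pays $6.82 × 1100 = $7502.00
Slot 2: Cinder pays $6.76 × 370 = $2501.20
Total = $10003.20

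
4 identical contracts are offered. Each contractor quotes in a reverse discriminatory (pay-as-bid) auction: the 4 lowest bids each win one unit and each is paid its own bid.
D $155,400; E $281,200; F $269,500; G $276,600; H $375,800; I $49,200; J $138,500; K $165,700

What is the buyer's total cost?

Total cost: $508,800

Bids ranked low→high: 49,200 (I), 138,500 (J), 155,400 (D), 165,700 (K), 269,500 (F), 276,600 (G), …
Winners (4 units): I, J, D, K.
Total cost = 49,200 + 138,500 + 155,400 + 165,700 = $508,800.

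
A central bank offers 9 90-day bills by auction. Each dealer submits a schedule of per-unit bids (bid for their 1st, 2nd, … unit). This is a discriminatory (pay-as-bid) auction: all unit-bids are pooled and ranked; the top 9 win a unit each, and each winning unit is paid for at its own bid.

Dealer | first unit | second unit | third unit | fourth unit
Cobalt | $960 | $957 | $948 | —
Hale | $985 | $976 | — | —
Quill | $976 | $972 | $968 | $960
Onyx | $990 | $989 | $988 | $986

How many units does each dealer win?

Hale 2, Onyx 4, Quill 3

Pooled unit-bids ranked (top 9): 990 (Onyx-1), 989 (Onyx-2), 988 (Onyx-3), 986 (Onyx-4), 985 (Hale-1), 976 (Hale-2), 976 (Quill-1), 972 (Quill-2), 968 (Quill-3)
Next rejected bid: $960 (not a price — pay-as-bid).
Allocation: Hale 2, Onyx 4, Quill 3.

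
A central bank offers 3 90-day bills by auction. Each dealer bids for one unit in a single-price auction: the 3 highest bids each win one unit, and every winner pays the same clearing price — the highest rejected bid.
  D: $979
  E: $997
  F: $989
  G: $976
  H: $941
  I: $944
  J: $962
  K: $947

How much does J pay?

Bids ranked high→low: 997 (E), 989 (F), 979 (D), 976 (G), 962 (J), …
The 3 highest are E, F, D.
First losing bid is G's $976, which sets the uniform price.
J does not win → pays $0.

J pays $0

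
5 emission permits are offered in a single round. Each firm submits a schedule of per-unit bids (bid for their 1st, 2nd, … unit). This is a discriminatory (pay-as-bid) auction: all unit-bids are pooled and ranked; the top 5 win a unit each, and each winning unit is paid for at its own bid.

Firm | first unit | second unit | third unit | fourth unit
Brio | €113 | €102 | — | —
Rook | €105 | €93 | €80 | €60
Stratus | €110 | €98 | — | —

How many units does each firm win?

Pooled unit-bids ranked (top 5): 113 (Brio-1), 110 (Stratus-1), 105 (Rook-1), 102 (Brio-2), 98 (Stratus-2)
Next rejected bid: €93 (not a price — pay-as-bid).
Allocation: Brio 2, Rook 1, Stratus 2.

Brio 2, Rook 1, Stratus 2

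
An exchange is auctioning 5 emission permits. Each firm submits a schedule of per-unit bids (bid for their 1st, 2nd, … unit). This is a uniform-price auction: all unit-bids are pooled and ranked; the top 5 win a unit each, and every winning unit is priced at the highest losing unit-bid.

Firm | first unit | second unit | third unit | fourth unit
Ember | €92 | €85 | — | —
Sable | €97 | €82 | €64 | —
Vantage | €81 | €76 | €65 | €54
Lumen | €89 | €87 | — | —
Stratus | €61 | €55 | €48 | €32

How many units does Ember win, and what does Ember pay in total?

Ember: 2 units, pays €164

Merging the schedules and taking the best 5: 97 (Sable-1), 92 (Ember-1), 89 (Lumen-1), 87 (Lumen-2), 85 (Ember-2)
Highest rejected unit-bid = €82.
Ember wins 2 unit(s) at €82 each.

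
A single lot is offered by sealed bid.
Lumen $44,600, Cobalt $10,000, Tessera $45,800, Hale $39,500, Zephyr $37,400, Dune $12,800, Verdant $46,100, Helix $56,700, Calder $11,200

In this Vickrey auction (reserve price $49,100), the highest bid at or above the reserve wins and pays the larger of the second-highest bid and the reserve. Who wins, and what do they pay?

Bids in order: 56,700 (Helix) > 46,100 (Verdant) > 45,800 (Tessera) > 44,600 (Lumen) > 39,500 (Hale) > 37,400 (Zephyr) > …
Highest eligible bid: Helix at $56,700.
Second-highest bid $46,100 is below the reserve $49,100, so the reserve binds → payment $49,100.

Helix pays $49,100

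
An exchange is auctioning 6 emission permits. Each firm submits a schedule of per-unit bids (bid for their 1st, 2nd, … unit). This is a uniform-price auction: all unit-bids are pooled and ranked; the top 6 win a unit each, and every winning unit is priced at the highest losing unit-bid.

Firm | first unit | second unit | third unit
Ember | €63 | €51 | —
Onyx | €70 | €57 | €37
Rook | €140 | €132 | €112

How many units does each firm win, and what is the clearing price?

All unit-bids, highest first — top 6: 140 (Rook-1), 132 (Rook-2), 112 (Rook-3), 70 (Onyx-1), 63 (Ember-1), 57 (Onyx-2)
Highest rejected unit-bid = €51.
Allocation: Ember 1, Onyx 2, Rook 3.

Ember 1, Onyx 2, Rook 3; clearing price €51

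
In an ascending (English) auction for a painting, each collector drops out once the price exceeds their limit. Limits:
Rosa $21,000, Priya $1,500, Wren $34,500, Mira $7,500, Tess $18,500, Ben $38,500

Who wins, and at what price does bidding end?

Ben wins at $34,500

Open ascending-bid auction: the price rises until one bidder remains; the winner pays the price at which the last rival dropped out.
Limits in order: 38,500 (Ben) > 34,500 (Wren) > 21,000 (Rosa) > 18,500 (Tess) > 7,500 (Mira) > 1,500 (Priya)
Bidding ends when Wren exits at $34,500; Ben takes it.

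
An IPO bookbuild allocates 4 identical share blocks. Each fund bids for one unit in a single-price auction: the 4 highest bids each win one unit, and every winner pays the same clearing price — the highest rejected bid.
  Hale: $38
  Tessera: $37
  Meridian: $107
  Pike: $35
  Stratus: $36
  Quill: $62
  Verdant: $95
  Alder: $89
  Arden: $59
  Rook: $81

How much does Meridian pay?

Sorting: 107 (Meridian), 95 (Verdant), 89 (Alder), 81 (Rook), 62 (Quill), 59 (Arden), …
The 4 highest are Meridian, Verdant, Alder, Rook.
First losing bid is Quill's $62, which sets the uniform price.
Meridian wins → pays $62.

Meridian pays $62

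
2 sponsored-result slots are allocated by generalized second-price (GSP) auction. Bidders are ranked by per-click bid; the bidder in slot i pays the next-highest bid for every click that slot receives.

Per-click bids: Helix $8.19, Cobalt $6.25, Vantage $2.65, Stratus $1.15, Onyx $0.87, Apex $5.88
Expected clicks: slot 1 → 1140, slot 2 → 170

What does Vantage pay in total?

Vantage pays $0.00

Per-click bids in order: $8.19 (Helix) > $6.25 (Cobalt) > $5.88 (Apex) > …
Vantage ranks below slot 2 → no slot, pays nothing.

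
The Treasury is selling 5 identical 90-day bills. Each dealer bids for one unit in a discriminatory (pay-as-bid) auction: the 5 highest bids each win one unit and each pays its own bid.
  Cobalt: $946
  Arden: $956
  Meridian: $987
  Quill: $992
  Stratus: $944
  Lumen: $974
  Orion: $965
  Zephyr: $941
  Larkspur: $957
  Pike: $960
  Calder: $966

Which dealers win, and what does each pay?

Bids ranked high→low: 992 (Quill), 987 (Meridian), 974 (Lumen), 966 (Calder), 965 (Orion), 960 (Pike), 957 (Larkspur), …
Winners (5 units): Quill, Meridian, Lumen, Calder, Orion.
Each winner pays its own bid: Quill $992, Meridian $987, Lumen $974, Calder $966, Orion $965.

Quill $992, Meridian $987, Lumen $974, Calder $966, Orion $965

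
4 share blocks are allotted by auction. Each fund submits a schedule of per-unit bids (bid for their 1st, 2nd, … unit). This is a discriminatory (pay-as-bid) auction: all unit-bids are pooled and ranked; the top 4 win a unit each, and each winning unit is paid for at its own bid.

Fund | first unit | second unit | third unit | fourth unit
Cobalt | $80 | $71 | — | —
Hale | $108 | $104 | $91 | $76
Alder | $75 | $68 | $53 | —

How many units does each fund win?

Pooled unit-bids ranked (top 4): 108 (Hale-1), 104 (Hale-2), 91 (Hale-3), 80 (Cobalt-1)
Next rejected bid: $76 (not a price — pay-as-bid).
Allocation: Cobalt 1, Hale 3.

Cobalt 1, Hale 3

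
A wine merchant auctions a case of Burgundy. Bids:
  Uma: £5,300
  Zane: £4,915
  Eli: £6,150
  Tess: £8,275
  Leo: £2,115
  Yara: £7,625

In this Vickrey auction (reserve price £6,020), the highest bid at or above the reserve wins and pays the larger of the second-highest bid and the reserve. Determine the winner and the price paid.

Tess pays £7,625

Rule: the highest bid at or above the reserve wins and pays the larger of the second-highest bid and the reserve.
Bids in order: 8,275 (Tess) > 7,625 (Yara) > 6,150 (Eli) > 5,300 (Uma) > 4,915 (Zane) > 2,115 (Leo)
Tess has the top bid at or above the reserve (£8,275).
max(second-highest £7,625, reserve £6,020) = £7,625; the reserve does not bind.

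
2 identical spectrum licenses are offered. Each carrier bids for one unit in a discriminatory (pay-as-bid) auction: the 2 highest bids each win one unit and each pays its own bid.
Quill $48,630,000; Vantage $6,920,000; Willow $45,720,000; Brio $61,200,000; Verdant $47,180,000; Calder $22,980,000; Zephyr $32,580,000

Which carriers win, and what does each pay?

Brio $61,200,000, Quill $48,630,000

Sorting: 61,200,000 (Brio), 48,630,000 (Quill), 47,180,000 (Verdant), 45,720,000 (Willow), …
Winners (2 units): Brio, Quill.
Each winner pays its own bid: Brio $61,200,000, Quill $48,630,000.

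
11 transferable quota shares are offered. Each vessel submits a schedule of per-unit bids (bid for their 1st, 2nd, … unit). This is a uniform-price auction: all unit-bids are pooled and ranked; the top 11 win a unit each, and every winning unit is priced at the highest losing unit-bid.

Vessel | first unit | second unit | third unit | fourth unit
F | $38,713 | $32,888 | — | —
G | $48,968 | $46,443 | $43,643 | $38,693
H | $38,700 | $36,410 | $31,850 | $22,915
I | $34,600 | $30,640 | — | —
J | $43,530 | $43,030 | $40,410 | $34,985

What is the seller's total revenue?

Total revenue: $380,600

Pooled unit-bids ranked (top 11): 48,968 (G-1), 46,443 (G-2), 43,643 (G-3), 43,530 (J-1), 43,030 (J-2), 40,410 (J-3), 38,713 (F-1), 38,700 (H-1), 38,693 (G-4), 36,410 (H-2), 34,985 (J-4)
The (k+1)-th unit-bid is $34,600.
Allocation: F 1, G 4, H 2, J 4. Every unit priced at $34,600.
Revenue = 11 × 34,600 = $380,600.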